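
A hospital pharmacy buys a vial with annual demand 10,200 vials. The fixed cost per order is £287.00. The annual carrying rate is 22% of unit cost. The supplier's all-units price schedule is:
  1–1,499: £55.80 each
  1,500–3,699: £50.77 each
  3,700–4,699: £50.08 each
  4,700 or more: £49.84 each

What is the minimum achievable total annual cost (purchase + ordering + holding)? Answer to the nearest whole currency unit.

TC* ≈ £528,183

Holding cost per unit per year at price C is H = 0.22·C.
Evaluate total cost at each tier's feasible EOQ or, if the EOQ is below the tier, at the tier's minimum quantity.
EOQ at £55.80 = 690.6 (feasible in tier 1): TC = 10,200×£55.80 + (10,200/690.6)×287 + (690.6/2)×0.22×£55.80 = £577,637.83.
EOQ at £50.77 = 724.0 < 1500, so use break Q=1500: TC = 10,200×£50.77 + (10,200/1500.0)×287 + (1500.0/2)×0.22×£50.77 = £528,182.65.
EOQ at £50.08 = 729.0 < 3700, so use break Q=3700: TC = 10,200×£50.08 + (10,200/3700.0)×287 + (3700.0/2)×0.22×£50.08 = £531,989.75.
EOQ at £49.84 = 730.7 < 4700, so use break Q=4700: TC = 10,200×£49.84 + (10,200/4700.0)×287 + (4700.0/2)×0.22×£49.84 = £534,758.13.
Lowest total cost among the candidates is at Q = 1500.0.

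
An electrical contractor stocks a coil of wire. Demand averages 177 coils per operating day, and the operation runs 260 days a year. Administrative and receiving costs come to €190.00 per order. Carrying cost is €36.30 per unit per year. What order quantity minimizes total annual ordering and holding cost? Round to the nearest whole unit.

Q* ≈ 694 coils

Annual demand D = 177 × 260 = 46,020.
EOQ = √(2DS / H) = √(2 × 46,020 × 190 / 36.3).
= √(17,487,600 / 36.3) = √481,752.0661 ≈ 694.084.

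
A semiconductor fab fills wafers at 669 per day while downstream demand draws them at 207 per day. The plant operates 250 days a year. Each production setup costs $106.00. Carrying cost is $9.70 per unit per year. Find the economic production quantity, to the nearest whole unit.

Annual demand D = 207 × 250 = 51,750.
Production build-up factor (1 − d/p) = 1 − 207/669 = 0.6906.
Q* = √(2DS / (H(1 − d/p))) = √(2 × 51,750 × 106 / (9.7 × 0.6906)).
= √(10,971,000 / 6.6987) ≈ 1279.762.

Q* ≈ 1,280 wafers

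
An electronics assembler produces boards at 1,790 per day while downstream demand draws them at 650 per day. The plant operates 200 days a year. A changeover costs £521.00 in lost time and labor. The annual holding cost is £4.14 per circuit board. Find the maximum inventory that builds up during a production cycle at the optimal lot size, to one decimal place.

I_max ≈ 4,564.9 boards

Annual demand D = 650 × 200 = 130,000.
Production build-up factor (1 − d/p) = 1 − 650/1,790 = 0.6369.
Q* = √(2DS / (H(1 − d/p))) = √(2 × 130,000 × 521 / (4.14 × 0.6369)).
= √(135,460,000 / 2.6366) ≈ 7167.694.
Maximum inventory = Q*(1 − d/p) = 7167.694 × 0.6369 ≈ 4564.900.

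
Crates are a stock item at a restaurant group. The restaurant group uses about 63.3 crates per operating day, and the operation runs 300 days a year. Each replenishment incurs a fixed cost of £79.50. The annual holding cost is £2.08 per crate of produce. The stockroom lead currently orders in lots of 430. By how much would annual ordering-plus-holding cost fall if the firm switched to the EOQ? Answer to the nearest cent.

Annual demand D = 63.3 × 300 = 18,990.
EOQ = √(2DS/H) = √(2 × 18,990 × 79.5 / 2.08) ≈ 1204.84.
Cost at Q* = (D/Q*)S + (Q*/2)H = √(2DSH) ≈ £2,506.07.
Cost at Q = 430: (18,990/430)×79.5 + (430/2)×2.08 = £3,510.94 + £447.20 = £3,958.14.
Excess = £3,958.14 − £2,506.07 = £1,452.07.

Extra cost ≈ £1,452.07 per year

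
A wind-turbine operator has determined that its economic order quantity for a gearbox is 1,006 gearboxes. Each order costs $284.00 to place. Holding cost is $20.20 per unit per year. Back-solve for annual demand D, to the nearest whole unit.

D ≈ 35,991 gearboxes per year

Squaring Q* = √(2DS/H) gives Q*² = 2DS/H.
From Q* = √(2DS/H): D = Q*²H / (2S) = 1,006² × 20.2 / (2 × 284) = 35991.421.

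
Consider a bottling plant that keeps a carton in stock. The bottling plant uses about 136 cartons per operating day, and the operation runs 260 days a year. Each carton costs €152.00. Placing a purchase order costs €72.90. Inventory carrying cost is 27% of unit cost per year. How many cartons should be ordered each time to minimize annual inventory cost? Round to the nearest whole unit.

Annual demand D = 136 × 260 = 35,360.
Holding cost H = 0.27 × €152.00 = €41.0400 per unit per year.
EOQ = √(2DS / H) = √(2 × 35,360 × 72.9 / 41.04).
= √(5,155,488 / 41.04) = √125,621.0526 ≈ 354.431.

Q* ≈ 354 cartons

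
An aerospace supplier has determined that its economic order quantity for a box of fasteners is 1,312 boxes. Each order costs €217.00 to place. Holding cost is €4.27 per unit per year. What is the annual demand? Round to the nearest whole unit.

D ≈ 16,936 boxes per year

Invert the EOQ relation Q*² = 2DS/H.
From Q* = √(2DS/H): D = Q*²H / (2S) = 1,312² × 4.27 / (2 × 217) = 16935.804.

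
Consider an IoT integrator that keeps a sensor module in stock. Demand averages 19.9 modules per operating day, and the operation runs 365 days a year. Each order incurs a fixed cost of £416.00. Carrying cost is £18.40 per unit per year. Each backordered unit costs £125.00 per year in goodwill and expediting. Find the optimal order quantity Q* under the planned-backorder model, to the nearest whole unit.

Q* ≈ 614 modules

Annual demand D = 19.9 × 365 = 7,263.5.
With planned backorders, Q* = √(2DS/H) · √((H+B)/B).
√(2DS/H) = √(2 × 7,263.5 × 416 / 18.4) = 573.094.
√((H+B)/B) = √((18.4+125)/125) = 1.0711.
Q* ≈ 613.826.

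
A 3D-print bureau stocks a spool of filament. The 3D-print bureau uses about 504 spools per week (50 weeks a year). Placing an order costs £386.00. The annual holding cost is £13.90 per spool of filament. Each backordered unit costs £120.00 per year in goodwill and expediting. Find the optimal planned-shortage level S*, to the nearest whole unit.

S* ≈ 130 spools

Annual demand D = 504 × 50 = 25,200.
With planned backorders, Q* = √(2DS/H) · √((H+B)/B).
√(2DS/H) = √(2 × 25,200 × 386 / 13.9) = 1183.046.
√((H+B)/B) = √((13.9+120)/120) = 1.0563.
Q* ≈ 1249.687.
S* = Q* · H/(H+B) = 1249.687 × 13.9/133.9 ≈ 129.729.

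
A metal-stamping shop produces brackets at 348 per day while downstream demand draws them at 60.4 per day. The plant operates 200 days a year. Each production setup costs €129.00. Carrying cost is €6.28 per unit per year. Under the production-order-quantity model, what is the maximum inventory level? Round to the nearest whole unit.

I_max ≈ 640 brackets

Annual demand D = 60.4 × 200 = 12,080.
Production build-up factor (1 − d/p) = 1 − 60.4/348 = 0.8264.
Q* = √(2DS / (H(1 − d/p))) = √(2 × 12,080 × 129 / (6.28 × 0.8264)).
= √(3,116,640 / 5.19) ≈ 774.923.
Maximum inventory = Q*(1 − d/p) = 774.923 × 0.8264 ≈ 640.425.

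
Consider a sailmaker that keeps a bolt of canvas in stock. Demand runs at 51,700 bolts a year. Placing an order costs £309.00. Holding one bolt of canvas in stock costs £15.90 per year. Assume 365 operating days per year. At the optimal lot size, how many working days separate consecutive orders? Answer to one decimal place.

EOQ = √(2DS/H) = √(2 × 51,700 × 309 / 15.9) ≈ 1417.56.
Cycle time = Q*/D × 365 = 1417.56 / 51,700 × 365 ≈ 10.008 days.

T ≈ 10.0 days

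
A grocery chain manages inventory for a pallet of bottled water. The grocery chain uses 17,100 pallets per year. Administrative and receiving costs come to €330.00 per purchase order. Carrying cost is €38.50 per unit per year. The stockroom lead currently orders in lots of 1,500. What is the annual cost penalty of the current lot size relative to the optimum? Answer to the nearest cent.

Extra cost ≈ €11,792.07 per year

EOQ = √(2DS/H) = √(2 × 17,100 × 330 / 38.5) ≈ 541.43.
Cost at Q* = (D/Q*)S + (Q*/2)H = √(2DSH) ≈ €20,844.93.
Cost at Q = 1,500: (17,100/1,500)×330 + (1,500/2)×38.5 = €3,762.00 + €28,875.00 = €32,637.00.
Excess = €32,637.00 − €20,844.93 = €11,792.07.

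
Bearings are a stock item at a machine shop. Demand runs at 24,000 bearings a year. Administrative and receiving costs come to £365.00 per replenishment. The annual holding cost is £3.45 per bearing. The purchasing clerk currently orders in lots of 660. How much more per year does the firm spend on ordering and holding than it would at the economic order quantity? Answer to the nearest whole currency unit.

Extra cost ≈ £6,637 per year

EOQ = √(2DS/H) = √(2 × 24,000 × 365 / 3.45) ≈ 2253.50.
Cost at Q* = (D/Q*)S + (Q*/2)H = √(2DSH) ≈ £7,774.57.
Cost at Q = 660: (24,000/660)×365 + (660/2)×3.45 = £13,272.73 + £1,138.50 = £14,411.23.
Excess = £14,411.23 − £7,774.57 = £6,636.65.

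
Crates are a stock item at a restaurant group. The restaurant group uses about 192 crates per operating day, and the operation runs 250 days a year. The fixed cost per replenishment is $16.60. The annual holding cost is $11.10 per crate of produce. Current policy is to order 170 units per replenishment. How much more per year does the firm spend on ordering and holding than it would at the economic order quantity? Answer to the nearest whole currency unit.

Extra cost ≈ $1,425 per year

Annual demand D = 192 × 250 = 48,000.
EOQ = √(2DS/H) = √(2 × 48,000 × 16.6 / 11.1) ≈ 378.90.
Cost at Q* = (D/Q*)S + (Q*/2)H = √(2DSH) ≈ $4,205.82.
Cost at Q = 170: (48,000/170)×16.6 + (170/2)×11.1 = $4,687.06 + $943.50 = $5,630.56.
Excess = $5,630.56 − $4,205.82 = $1,424.73.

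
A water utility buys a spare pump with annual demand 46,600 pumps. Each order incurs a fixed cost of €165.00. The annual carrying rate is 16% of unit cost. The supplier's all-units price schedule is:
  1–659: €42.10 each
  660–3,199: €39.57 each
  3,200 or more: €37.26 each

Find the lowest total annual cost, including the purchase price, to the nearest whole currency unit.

TC* ≈ €1,748,257

Holding cost per unit per year at price C is H = 0.16·C.
Candidates are each tier's EOQ (if it falls in that tier) and each price-break quantity.
Tier 1 (€42.10): EOQ = 1510.9 exceeds tier's upper bound 659, so this tier is dominated.
EOQ at €39.57 = 1558.5 (feasible in tier 2): TC = 46,600×€39.57 + (46,600/1558.5)×165 + (1558.5/2)×0.16×€39.57 = €1,853,829.18.
EOQ at €37.26 = 1606.1 < 3200, so use break Q=3200: TC = 46,600×€37.26 + (46,600/3200.0)×165 + (3200.0/2)×0.16×€37.26 = €1,748,257.37.
Lowest total cost among the candidates is at Q = 3200.0.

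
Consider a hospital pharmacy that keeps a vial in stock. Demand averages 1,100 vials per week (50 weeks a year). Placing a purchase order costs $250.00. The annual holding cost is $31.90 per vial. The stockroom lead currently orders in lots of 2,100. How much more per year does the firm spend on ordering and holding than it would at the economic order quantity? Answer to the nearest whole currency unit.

Annual demand D = 1,100 × 50 = 55,000.
EOQ = √(2DS/H) = √(2 × 55,000 × 250 / 31.9) ≈ 928.48.
Cost at Q* = (D/Q*)S + (Q*/2)H = √(2DSH) ≈ $29,618.41.
Cost at Q = 2,100: (55,000/2,100)×250 + (2,100/2)×31.9 = $6,547.62 + $33,495.00 = $40,042.62.
Excess = $40,042.62 − $29,618.41 = $10,424.21.

Extra cost ≈ $10,424 per year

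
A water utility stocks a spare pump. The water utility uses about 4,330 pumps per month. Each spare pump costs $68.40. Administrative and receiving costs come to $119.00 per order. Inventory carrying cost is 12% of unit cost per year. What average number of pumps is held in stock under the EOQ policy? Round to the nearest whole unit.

Annual demand D = 4,330 × 12 = 51,960.
Holding cost H = 0.12 × $68.40 = $8.2080 per unit per year.
Q* = √(2DS/H) = √(2 × 51,960 × 119 / 8.208) ≈ 1227.45.
Average inventory = Q*/2 ≈ 1227.45 / 2 = 613.726.

Average inventory ≈ 614 pumps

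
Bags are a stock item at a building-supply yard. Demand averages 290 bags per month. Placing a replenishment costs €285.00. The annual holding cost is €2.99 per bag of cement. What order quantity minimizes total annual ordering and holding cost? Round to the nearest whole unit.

Q* ≈ 815 bags

Annual demand D = 290 × 12 = 3,480.
EOQ = √(2DS / H) = √(2 × 3,480 × 285 / 2.99).
= √(1,983,600 / 2.99) = √663,411.3712 ≈ 814.501.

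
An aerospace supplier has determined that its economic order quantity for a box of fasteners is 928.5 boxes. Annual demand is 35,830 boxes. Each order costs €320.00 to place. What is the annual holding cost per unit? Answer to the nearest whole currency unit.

H ≈ €27

Invert the EOQ relation Q*² = 2DS/H.
From Q* = √(2DS/H): H = 2DS / Q*² = 2 × 35,830 × 320 / 928.5² = 26.5989.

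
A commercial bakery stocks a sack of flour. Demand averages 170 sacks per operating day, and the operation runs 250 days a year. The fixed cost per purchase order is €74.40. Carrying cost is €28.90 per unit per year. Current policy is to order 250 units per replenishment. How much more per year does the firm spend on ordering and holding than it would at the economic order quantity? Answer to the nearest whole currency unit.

Extra cost ≈ €2,741 per year

Annual demand D = 170 × 250 = 42,500.
EOQ = √(2DS/H) = √(2 × 42,500 × 74.4 / 28.9) ≈ 467.79.
Cost at Q* = (D/Q*)S + (Q*/2)H = √(2DSH) ≈ €13,519.01.
Cost at Q = 250: (42,500/250)×74.4 + (250/2)×28.9 = €12,648.00 + €3,612.50 = €16,260.50.
Excess = €16,260.50 − €13,519.01 = €2,741.49.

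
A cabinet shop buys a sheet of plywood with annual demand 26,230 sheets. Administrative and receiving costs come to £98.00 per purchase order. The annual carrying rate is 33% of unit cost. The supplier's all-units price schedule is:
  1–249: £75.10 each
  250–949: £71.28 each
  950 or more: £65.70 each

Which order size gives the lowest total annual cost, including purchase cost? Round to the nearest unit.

Q* ≈ 950 sheets

Holding cost per unit per year at price C is H = 0.33·C.
Evaluate total cost at each tier's feasible EOQ or, if the EOQ is below the tier, at the tier's minimum quantity.
Tier 1 (£75.10): EOQ = 455.5 exceeds tier's upper bound 249, so this tier is dominated.
EOQ at £71.28 = 467.5 (feasible in tier 2): TC = 26,230×£71.28 + (26,230/467.5)×98 + (467.5/2)×0.33×£71.28 = £1,880,671.24.
EOQ at £65.70 = 487.0 < 950, so use break Q=950: TC = 26,230×£65.70 + (26,230/950.0)×98 + (950.0/2)×0.33×£65.70 = £1,736,315.31.
Lowest total cost is £1,736,315.31 at Q = 950.0.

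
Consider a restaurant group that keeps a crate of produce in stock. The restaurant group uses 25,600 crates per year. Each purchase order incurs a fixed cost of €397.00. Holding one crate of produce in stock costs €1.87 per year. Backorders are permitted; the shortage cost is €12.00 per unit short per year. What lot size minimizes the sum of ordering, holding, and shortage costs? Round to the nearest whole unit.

Q* ≈ 3,545 crates

With planned backorders, Q* = √(2DS/H) · √((H+B)/B).
√(2DS/H) = √(2 × 25,600 × 397 / 1.87) = 3296.928.
√((H+B)/B) = √((1.87+12)/12) = 1.0751.
Q* ≈ 3544.517.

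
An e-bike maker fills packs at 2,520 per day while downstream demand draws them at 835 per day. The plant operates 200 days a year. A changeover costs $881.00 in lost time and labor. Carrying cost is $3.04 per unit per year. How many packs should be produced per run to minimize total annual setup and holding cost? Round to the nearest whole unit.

Annual demand D = 835 × 200 = 167,000.
Production build-up factor (1 − d/p) = 1 − 835/2,520 = 0.6687.
Q* = √(2DS / (H(1 − d/p))) = √(2 × 167,000 × 881 / (3.04 × 0.6687)).
= √(294,254,000 / 2.0327) ≈ 12031.637.

Q* ≈ 12,032 packs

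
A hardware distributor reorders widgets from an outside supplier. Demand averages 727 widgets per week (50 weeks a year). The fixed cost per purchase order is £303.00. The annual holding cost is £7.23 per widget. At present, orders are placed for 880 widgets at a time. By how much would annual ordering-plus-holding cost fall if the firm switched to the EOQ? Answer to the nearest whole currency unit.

Extra cost ≈ £3,077 per year

Annual demand D = 727 × 50 = 36,350.
EOQ = √(2DS/H) = √(2 × 36,350 × 303 / 7.23) ≈ 1745.50.
Cost at Q* = (D/Q*)S + (Q*/2)H = √(2DSH) ≈ £12,619.95.
Cost at Q = 880: (36,350/880)×303 + (880/2)×7.23 = £12,515.97 + £3,181.20 = £15,697.17.
Excess = £15,697.17 − £12,619.95 = £3,077.21.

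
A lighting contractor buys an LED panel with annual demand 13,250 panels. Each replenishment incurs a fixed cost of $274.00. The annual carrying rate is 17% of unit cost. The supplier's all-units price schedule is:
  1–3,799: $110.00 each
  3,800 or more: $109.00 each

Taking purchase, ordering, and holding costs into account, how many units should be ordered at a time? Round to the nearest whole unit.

Holding cost per unit per year at price C is H = 0.17·C.
Evaluate total cost at each tier's feasible EOQ or, if the EOQ is below the tier, at the tier's minimum quantity.
EOQ at $110.00 = 623.1 (feasible in tier 1): TC = 13,250×$110.00 + (13,250/623.1)×274 + (623.1/2)×0.17×$110.00 = $1,469,152.50.
EOQ at $109.00 = 626.0 < 3800, so use break Q=3800: TC = 13,250×$109.00 + (13,250/3800.0)×274 + (3800.0/2)×0.17×$109.00 = $1,480,412.39.
Lowest total cost is $1,469,152.50 at Q = 623.1.

Q* ≈ 623 panels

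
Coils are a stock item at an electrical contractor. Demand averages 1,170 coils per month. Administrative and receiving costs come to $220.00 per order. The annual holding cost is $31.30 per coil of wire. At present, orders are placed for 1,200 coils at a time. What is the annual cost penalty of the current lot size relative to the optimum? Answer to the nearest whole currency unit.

Extra cost ≈ $7,449 per year

Annual demand D = 1,170 × 12 = 14,040.
EOQ = √(2DS/H) = √(2 × 14,040 × 220 / 31.3) ≈ 444.26.
Cost at Q* = (D/Q*)S + (Q*/2)H = √(2DSH) ≈ $13,905.35.
Cost at Q = 1,200: (14,040/1,200)×220 + (1,200/2)×31.3 = $2,574.00 + $18,780.00 = $21,354.00.
Excess = $21,354.00 − $13,905.35 = $7,448.65.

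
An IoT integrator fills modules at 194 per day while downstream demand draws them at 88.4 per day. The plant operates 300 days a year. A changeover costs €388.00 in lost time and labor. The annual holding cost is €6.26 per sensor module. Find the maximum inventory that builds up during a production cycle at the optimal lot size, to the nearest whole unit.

Annual demand D = 88.4 × 300 = 26,520.
Production build-up factor (1 − d/p) = 1 − 88.4/194 = 0.5443.
Q* = √(2DS / (H(1 − d/p))) = √(2 × 26,520 × 388 / (6.26 × 0.5443)).
= √(20,579,520 / 3.4075) ≈ 2457.533.
Maximum inventory = Q*(1 − d/p) = 2457.533 × 0.5443 ≈ 1337.709.

I_max ≈ 1,338 modules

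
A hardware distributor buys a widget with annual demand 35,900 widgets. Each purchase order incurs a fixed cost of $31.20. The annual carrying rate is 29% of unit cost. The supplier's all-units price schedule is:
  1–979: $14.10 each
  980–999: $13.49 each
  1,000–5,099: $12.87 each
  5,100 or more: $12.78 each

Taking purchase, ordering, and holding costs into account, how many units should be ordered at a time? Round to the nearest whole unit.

Q* ≈ 1,000 widgets

Holding cost per unit per year at price C is H = 0.29·C.
Evaluate total cost at each tier's feasible EOQ or, if the EOQ is below the tier, at the tier's minimum quantity.
EOQ at $14.10 = 740.2 (feasible in tier 1): TC = 35,900×$14.10 + (35,900/740.2)×31.2 + (740.2/2)×0.29×$14.10 = $509,216.55.
EOQ at $13.49 = 756.7 < 980, so use break Q=980: TC = 35,900×$13.49 + (35,900/980.0)×31.2 + (980.0/2)×0.29×$13.49 = $487,350.87.
EOQ at $12.87 = 774.7 < 1000, so use break Q=1000: TC = 35,900×$12.87 + (35,900/1000.0)×31.2 + (1000.0/2)×0.29×$12.87 = $465,019.23.
EOQ at $12.78 = 777.5 < 5100, so use break Q=5100: TC = 35,900×$12.78 + (35,900/5100.0)×31.2 + (5100.0/2)×0.29×$12.78 = $468,472.43.
Lowest total cost is $465,019.23 at Q = 1000.0.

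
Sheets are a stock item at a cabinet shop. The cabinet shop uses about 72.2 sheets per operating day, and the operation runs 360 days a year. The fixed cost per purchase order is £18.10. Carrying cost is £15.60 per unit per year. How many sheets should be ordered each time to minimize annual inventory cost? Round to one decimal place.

Annual demand D = 72.2 × 360 = 25,992.
EOQ = √(2DS / H) = √(2 × 25,992 × 18.1 / 15.6).
= √(940,910.4 / 15.6) = √60,314.7692 ≈ 245.591.

Q* ≈ 245.6 sheets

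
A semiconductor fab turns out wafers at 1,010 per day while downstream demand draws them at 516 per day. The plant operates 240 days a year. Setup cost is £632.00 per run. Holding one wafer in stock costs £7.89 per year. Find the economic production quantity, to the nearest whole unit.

Annual demand D = 516 × 240 = 123,840.
Production build-up factor (1 − d/p) = 1 − 516/1,010 = 0.4891.
Q* = √(2DS / (H(1 − d/p))) = √(2 × 123,840 × 632 / (7.89 × 0.4891)).
= √(156,533,760 / 3.8591) ≈ 6368.875.

Q* ≈ 6,369 wafers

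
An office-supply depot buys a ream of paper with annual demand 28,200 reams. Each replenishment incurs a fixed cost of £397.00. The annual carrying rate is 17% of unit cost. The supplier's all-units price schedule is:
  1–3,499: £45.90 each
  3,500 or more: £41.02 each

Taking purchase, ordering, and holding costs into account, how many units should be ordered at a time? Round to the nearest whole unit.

Holding cost per unit per year at price C is H = 0.17·C.
For each price level, check whether its EOQ is feasible; otherwise the best quantity at that price is the breakpoint.
EOQ at £45.90 = 1694.0 (feasible in tier 1): TC = 28,200×£45.90 + (28,200/1694.0)×397 + (1694.0/2)×0.17×£45.90 = £1,307,598.00.
EOQ at £41.02 = 1791.9 < 3500, so use break Q=3500: TC = 28,200×£41.02 + (28,200/3500.0)×397 + (3500.0/2)×0.17×£41.02 = £1,172,166.14.
Lowest total cost is £1,172,166.14 at Q = 3500.0.

Q* ≈ 3,500 reams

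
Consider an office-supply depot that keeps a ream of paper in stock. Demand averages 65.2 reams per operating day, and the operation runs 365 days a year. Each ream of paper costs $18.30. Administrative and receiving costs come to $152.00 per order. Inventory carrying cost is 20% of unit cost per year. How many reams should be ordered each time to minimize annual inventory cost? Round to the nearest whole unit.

Q* ≈ 1,406 reams

Annual demand D = 65.2 × 365 = 23,798.
Holding cost H = 0.20 × $18.30 = $3.6600 per unit per year.
EOQ = √(2DS / H) = √(2 × 23,798 × 152 / 3.66).
= √(7,234,592 / 3.66) = √1,976,664.4809 ≈ 1405.939.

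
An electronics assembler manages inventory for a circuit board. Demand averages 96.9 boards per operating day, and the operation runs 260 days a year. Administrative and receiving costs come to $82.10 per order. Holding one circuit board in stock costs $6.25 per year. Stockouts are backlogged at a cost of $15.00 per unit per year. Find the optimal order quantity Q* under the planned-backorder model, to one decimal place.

Q* ≈ 968.3 boards

Annual demand D = 96.9 × 260 = 25,194.
With planned backorders, Q* = √(2DS/H) · √((H+B)/B).
√(2DS/H) = √(2 × 25,194 × 82.1 / 6.25) = 813.570.
√((H+B)/B) = √((6.25+15)/15) = 1.1902.
Q* ≈ 968.342.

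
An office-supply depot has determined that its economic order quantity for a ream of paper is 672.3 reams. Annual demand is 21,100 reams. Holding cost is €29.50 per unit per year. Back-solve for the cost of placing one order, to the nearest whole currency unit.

S ≈ €316

The basic EOQ model gives Q* = √(2DS/H); rearrange for the unknown.
From Q* = √(2DS/H): S = Q*²H / (2D) = 672.3² × 29.5 / (2 × 21,100) = 315.9627.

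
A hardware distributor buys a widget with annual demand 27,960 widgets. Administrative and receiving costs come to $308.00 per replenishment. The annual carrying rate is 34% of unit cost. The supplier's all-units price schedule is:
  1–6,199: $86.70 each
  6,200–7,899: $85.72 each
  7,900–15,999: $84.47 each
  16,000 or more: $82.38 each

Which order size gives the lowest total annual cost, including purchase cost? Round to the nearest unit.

Holding cost per unit per year at price C is H = 0.34·C.
For each price level, check whether its EOQ is feasible; otherwise the best quantity at that price is the breakpoint.
EOQ at $86.70 = 764.4 (feasible in tier 1): TC = 27,960×$86.70 + (27,960/764.4)×308 + (764.4/2)×0.34×$86.70 = $2,446,664.43.
EOQ at $85.72 = 768.7 < 6200, so use break Q=6200: TC = 27,960×$85.72 + (27,960/6200.0)×308 + (6200.0/2)×0.34×$85.72 = $2,488,469.06.
EOQ at $84.47 = 774.4 < 7900, so use break Q=7900: TC = 27,960×$84.47 + (27,960/7900.0)×308 + (7900.0/2)×0.34×$84.47 = $2,476,314.50.
EOQ at $82.38 = 784.2 < 16000, so use break Q=16000: TC = 27,960×$82.38 + (27,960/16000.0)×308 + (16000.0/2)×0.34×$82.38 = $2,527,956.63.
Lowest total cost is $2,446,664.43 at Q = 764.4.

Q* ≈ 764 widgets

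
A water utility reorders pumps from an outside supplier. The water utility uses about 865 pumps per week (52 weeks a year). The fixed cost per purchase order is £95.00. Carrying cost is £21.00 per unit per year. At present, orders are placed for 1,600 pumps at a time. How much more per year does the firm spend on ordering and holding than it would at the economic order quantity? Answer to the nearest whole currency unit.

Annual demand D = 865 × 52 = 44,980.
EOQ = √(2DS/H) = √(2 × 44,980 × 95 / 21) ≈ 637.94.
Cost at Q* = (D/Q*)S + (Q*/2)H = √(2DSH) ≈ £13,396.65.
Cost at Q = 1,600: (44,980/1,600)×95 + (1,600/2)×21 = £2,670.69 + £16,800.00 = £19,470.69.
Excess = £19,470.69 − £13,396.65 = £6,074.04.

Extra cost ≈ £6,074 per year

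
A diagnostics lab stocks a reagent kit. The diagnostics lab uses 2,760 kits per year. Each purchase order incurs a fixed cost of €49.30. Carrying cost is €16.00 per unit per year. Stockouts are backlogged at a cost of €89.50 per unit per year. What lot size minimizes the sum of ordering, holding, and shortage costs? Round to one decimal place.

Q* ≈ 141.6 kits

With planned backorders, Q* = √(2DS/H) · √((H+B)/B).
√(2DS/H) = √(2 × 2,760 × 49.3 / 16) = 130.417.
√((H+B)/B) = √((16+89.5)/89.5) = 1.0857.
Q* ≈ 141.595.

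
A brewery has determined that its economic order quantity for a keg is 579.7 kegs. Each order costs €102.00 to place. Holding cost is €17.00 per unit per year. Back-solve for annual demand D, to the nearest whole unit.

D ≈ 28,004 kegs per year

Squaring Q* = √(2DS/H) gives Q*² = 2DS/H.
From Q* = √(2DS/H): D = Q*²H / (2S) = 579.7² × 17 / (2 × 102) = 28004.341.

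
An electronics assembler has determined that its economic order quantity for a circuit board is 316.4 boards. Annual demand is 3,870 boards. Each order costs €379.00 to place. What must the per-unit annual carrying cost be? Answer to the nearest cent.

The basic EOQ model gives Q* = √(2DS/H); rearrange for the unknown.
From Q* = √(2DS/H): H = 2DS / Q*² = 2 × 3,870 × 379 / 316.4² = 29.3027.

H ≈ €29.30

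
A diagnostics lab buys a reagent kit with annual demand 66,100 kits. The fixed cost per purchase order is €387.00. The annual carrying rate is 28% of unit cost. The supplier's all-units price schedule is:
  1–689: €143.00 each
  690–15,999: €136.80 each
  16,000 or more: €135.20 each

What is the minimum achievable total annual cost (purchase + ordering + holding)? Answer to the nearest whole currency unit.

Holding cost per unit per year at price C is H = 0.28·C.
Evaluate total cost at each tier's feasible EOQ or, if the EOQ is below the tier, at the tier's minimum quantity.
Tier 1 (€143.00): EOQ = 1130.4 exceeds tier's upper bound 689, so this tier is dominated.
EOQ at €136.80 = 1155.7 (feasible in tier 2): TC = 66,100×€136.80 + (66,100/1155.7)×387 + (1155.7/2)×0.28×€136.80 = €9,086,748.34.
EOQ at €135.20 = 1162.5 < 16000, so use break Q=16000: TC = 66,100×€135.20 + (66,100/16000.0)×387 + (16000.0/2)×0.28×€135.20 = €9,241,166.79.
Lowest total cost among the candidates is at Q = 1155.7.

TC* ≈ €9,086,748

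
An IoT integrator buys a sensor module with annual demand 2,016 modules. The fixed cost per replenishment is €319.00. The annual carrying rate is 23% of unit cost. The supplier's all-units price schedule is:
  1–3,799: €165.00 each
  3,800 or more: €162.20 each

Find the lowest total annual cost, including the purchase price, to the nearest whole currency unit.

Holding cost per unit per year at price C is H = 0.23·C.
For each price level, check whether its EOQ is feasible; otherwise the best quantity at that price is the breakpoint.
EOQ at €165.00 = 184.1 (feasible in tier 1): TC = 2,016×€165.00 + (2,016/184.1)×319 + (184.1/2)×0.23×€165.00 = €339,626.53.
EOQ at €162.20 = 185.7 < 3800, so use break Q=3800: TC = 2,016×€162.20 + (2,016/3800.0)×319 + (3800.0/2)×0.23×€162.20 = €398,045.84.
Lowest total cost among the candidates is at Q = 184.1.

TC* ≈ €339,627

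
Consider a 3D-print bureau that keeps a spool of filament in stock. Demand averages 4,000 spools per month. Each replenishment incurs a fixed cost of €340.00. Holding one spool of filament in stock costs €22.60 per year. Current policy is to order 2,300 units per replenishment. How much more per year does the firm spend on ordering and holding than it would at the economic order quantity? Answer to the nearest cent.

Annual demand D = 4,000 × 12 = 48,000.
EOQ = √(2DS/H) = √(2 × 48,000 × 340 / 22.6) ≈ 1201.77.
Cost at Q* = (D/Q*)S + (Q*/2)H = √(2DSH) ≈ €27,159.97.
Cost at Q = 2,300: (48,000/2,300)×340 + (2,300/2)×22.6 = €7,095.65 + €25,990.00 = €33,085.65.
Excess = €33,085.65 − €27,159.97 = €5,925.68.

Extra cost ≈ €5,925.68 per year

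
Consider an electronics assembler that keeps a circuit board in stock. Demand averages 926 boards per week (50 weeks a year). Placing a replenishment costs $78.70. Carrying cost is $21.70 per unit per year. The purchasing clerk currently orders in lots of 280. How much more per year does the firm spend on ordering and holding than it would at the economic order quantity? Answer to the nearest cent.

Extra cost ≈ $3,476.18 per year

Annual demand D = 926 × 50 = 46,300.
EOQ = √(2DS/H) = √(2 × 46,300 × 78.7 / 21.7) ≈ 579.51.
Cost at Q* = (D/Q*)S + (Q*/2)H = √(2DSH) ≈ $12,575.43.
Cost at Q = 280: (46,300/280)×78.7 + (280/2)×21.7 = $13,013.61 + $3,038.00 = $16,051.61.
Excess = $16,051.61 − $12,575.43 = $3,476.18.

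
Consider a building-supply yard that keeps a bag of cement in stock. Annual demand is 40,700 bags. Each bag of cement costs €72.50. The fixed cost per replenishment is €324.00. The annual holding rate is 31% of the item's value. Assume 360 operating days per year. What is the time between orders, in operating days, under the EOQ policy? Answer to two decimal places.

T ≈ 9.58 days

Holding cost H = 0.31 × €72.50 = €22.4750 per unit per year.
The optimal lot size = √(2DS/H) = √(2 × 40,700 × 324 / 22.475) ≈ 1083.27.
Cycle time = Q*/D × 360 = 1083.27 / 40,700 × 360 ≈ 9.582 days.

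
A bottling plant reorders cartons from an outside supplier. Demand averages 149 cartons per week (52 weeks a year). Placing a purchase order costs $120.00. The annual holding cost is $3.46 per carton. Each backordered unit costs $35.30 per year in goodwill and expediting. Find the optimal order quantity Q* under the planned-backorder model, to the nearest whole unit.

Annual demand D = 149 × 52 = 7,748.
With planned backorders, Q* = √(2DS/H) · √((H+B)/B).
√(2DS/H) = √(2 × 7,748 × 120 / 3.46) = 733.099.
√((H+B)/B) = √((3.46+35.3)/35.3) = 1.0479.
Q* ≈ 768.187.

Q* ≈ 768 cartons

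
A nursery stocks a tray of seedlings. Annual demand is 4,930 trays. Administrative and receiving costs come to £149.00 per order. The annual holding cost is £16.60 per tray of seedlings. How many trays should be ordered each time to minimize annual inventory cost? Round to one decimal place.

EOQ = √(2DS / H) = √(2 × 4,930 × 149 / 16.6).
= √(1,469,140 / 16.6) = √88,502.4096 ≈ 297.494.

Q* ≈ 297.5 trays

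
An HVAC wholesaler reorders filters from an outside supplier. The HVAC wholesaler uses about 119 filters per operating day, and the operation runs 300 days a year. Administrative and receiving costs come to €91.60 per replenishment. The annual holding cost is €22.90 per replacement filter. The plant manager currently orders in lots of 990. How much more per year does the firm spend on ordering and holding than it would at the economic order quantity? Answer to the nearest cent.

Extra cost ≈ €2,400.53 per year

Annual demand D = 119 × 300 = 35,700.
EOQ = √(2DS/H) = √(2 × 35,700 × 91.6 / 22.9) ≈ 534.42.
Cost at Q* = (D/Q*)S + (Q*/2)H = √(2DSH) ≈ €12,238.12.
Cost at Q = 990: (35,700/990)×91.6 + (990/2)×22.9 = €3,303.15 + €11,335.50 = €14,638.65.
Excess = €14,638.65 − €12,238.12 = €2,400.53.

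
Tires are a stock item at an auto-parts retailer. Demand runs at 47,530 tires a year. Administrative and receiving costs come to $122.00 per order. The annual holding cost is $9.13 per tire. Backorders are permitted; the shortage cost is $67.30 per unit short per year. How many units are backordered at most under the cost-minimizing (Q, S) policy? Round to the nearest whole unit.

With planned backorders, Q* = √(2DS/H) · √((H+B)/B).
√(2DS/H) = √(2 × 47,530 × 122 / 9.13) = 1127.051.
√((H+B)/B) = √((9.13+67.3)/67.3) = 1.0657.
Q* ≈ 1201.069.
S* = Q* · H/(H+B) = 1201.069 × 9.13/76.43 ≈ 143.475.

S* ≈ 143 tires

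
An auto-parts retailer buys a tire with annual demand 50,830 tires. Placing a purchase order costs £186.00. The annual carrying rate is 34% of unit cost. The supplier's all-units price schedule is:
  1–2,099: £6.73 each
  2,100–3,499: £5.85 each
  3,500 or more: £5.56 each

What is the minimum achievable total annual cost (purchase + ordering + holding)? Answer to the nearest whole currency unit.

Holding cost per unit per year at price C is H = 0.34·C.
Evaluate total cost at each tier's feasible EOQ or, if the EOQ is below the tier, at the tier's minimum quantity.
Tier 1 (£6.73): EOQ = 2874.6 exceeds tier's upper bound 2099, so this tier is dominated.
EOQ at £5.85 = 3083.3 (feasible in tier 2): TC = 50,830×£5.85 + (50,830/3083.3)×186 + (3083.3/2)×0.34×£5.85 = £303,488.16.
EOQ at £5.56 = 3162.7 < 3500, so use break Q=3500: TC = 50,830×£5.56 + (50,830/3500.0)×186 + (3500.0/2)×0.34×£5.56 = £288,624.25.
Lowest total cost among the candidates is at Q = 3500.0.

TC* ≈ £288,624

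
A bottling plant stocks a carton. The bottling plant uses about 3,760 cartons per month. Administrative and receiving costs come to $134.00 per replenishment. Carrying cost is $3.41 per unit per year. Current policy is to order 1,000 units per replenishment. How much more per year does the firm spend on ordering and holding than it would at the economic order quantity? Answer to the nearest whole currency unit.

Annual demand D = 3,760 × 12 = 45,120.
EOQ = √(2DS/H) = √(2 × 45,120 × 134 / 3.41) ≈ 1883.11.
Cost at Q* = (D/Q*)S + (Q*/2)H = √(2DSH) ≈ $6,421.39.
Cost at Q = 1,000: (45,120/1,000)×134 + (1,000/2)×3.41 = $6,046.08 + $1,705.00 = $7,751.08.
Excess = $7,751.08 − $6,421.39 = $1,329.69.

Extra cost ≈ $1,330 per year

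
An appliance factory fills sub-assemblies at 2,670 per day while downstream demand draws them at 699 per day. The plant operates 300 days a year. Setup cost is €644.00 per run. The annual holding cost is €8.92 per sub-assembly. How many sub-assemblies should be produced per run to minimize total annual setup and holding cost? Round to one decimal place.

Q* ≈ 6,404.5 sub-assemblies

Annual demand D = 699 × 300 = 209,700.
Production build-up factor (1 − d/p) = 1 − 699/2,670 = 0.7382.
Q* = √(2DS / (H(1 − d/p))) = √(2 × 209,700 × 644 / (8.92 × 0.7382)).
= √(270,093,600 / 6.5848) ≈ 6404.527.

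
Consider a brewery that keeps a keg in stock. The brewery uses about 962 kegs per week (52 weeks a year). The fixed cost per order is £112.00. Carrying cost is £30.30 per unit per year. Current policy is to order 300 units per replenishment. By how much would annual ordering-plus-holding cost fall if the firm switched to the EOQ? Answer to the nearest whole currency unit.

Annual demand D = 962 × 52 = 50,024.
EOQ = √(2DS/H) = √(2 × 50,024 × 112 / 30.3) ≈ 608.12.
Cost at Q* = (D/Q*)S + (Q*/2)H = √(2DSH) ≈ £18,426.15.
Cost at Q = 300: (50,024/300)×112 + (300/2)×30.3 = £18,675.63 + £4,545.00 = £23,220.63.
Excess = £23,220.63 − £18,426.15 = £4,794.48.

Extra cost ≈ £4,794 per year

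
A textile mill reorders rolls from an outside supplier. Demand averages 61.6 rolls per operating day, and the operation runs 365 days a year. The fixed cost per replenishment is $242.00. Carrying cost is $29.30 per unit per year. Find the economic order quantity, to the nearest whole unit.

Annual demand D = 61.6 × 365 = 22,484.
EOQ = √(2DS / H) = √(2 × 22,484 × 242 / 29.3).
= √(10,882,256 / 29.3) = √371,408.0546 ≈ 609.433.

Q* ≈ 609 rolls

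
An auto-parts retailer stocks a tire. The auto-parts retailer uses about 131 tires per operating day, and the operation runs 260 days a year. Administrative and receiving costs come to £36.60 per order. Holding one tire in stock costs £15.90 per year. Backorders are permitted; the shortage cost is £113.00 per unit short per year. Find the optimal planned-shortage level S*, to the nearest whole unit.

Annual demand D = 131 × 260 = 34,060.
With planned backorders, Q* = √(2DS/H) · √((H+B)/B).
√(2DS/H) = √(2 × 34,060 × 36.6 / 15.9) = 395.986.
√((H+B)/B) = √((15.9+113)/113) = 1.0680.
Q* ≈ 422.928.
S* = Q* · H/(H+B) = 422.928 × 15.9/128.9 ≈ 52.169.

S* ≈ 52 tires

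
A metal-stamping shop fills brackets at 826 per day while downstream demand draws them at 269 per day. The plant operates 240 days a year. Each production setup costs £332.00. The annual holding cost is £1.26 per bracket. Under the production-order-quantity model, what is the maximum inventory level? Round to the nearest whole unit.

I_max ≈ 4,790 brackets

Annual demand D = 269 × 240 = 64,560.
Production build-up factor (1 − d/p) = 1 − 269/826 = 0.6743.
Q* = √(2DS / (H(1 − d/p))) = √(2 × 64,560 × 332 / (1.26 × 0.6743)).
= √(42,867,840 / 0.8497) ≈ 7103.019.
Maximum inventory = Q*(1 − d/p) = 7103.019 × 0.6743 ≈ 4789.808.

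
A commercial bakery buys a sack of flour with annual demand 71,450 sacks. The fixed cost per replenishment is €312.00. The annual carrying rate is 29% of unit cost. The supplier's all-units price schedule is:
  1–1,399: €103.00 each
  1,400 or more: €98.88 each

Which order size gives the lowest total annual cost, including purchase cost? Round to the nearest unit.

Q* ≈ 1,400 sacks

Holding cost per unit per year at price C is H = 0.29·C.
For each price level, check whether its EOQ is feasible; otherwise the best quantity at that price is the breakpoint.
EOQ at €103.00 = 1221.7 (feasible in tier 1): TC = 71,450×€103.00 + (71,450/1221.7)×312 + (1221.7/2)×0.29×€103.00 = €7,395,843.12.
EOQ at €98.88 = 1246.9 < 1400, so use break Q=1400: TC = 71,450×€98.88 + (71,450/1400.0)×312 + (1400.0/2)×0.29×€98.88 = €7,100,971.78.
Lowest total cost is €7,100,971.78 at Q = 1400.0.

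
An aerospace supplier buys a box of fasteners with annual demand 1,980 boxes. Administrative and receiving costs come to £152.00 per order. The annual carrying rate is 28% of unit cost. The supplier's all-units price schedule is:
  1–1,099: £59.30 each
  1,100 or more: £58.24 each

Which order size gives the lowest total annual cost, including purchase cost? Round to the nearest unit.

Holding cost per unit per year at price C is H = 0.28·C.
Candidates are each tier's EOQ (if it falls in that tier) and each price-break quantity.
EOQ at £59.30 = 190.4 (feasible in tier 1): TC = 1,980×£59.30 + (1,980/190.4)×152 + (190.4/2)×0.28×£59.30 = £120,575.37.
EOQ at £58.24 = 192.1 < 1100, so use break Q=1100: TC = 1,980×£58.24 + (1,980/1100.0)×152 + (1100.0/2)×0.28×£58.24 = £124,557.76.
Lowest total cost is £120,575.37 at Q = 190.4.

Q* ≈ 190 boxes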